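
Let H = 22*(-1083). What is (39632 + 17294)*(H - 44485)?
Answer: -3888671986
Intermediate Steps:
H = -23826
(39632 + 17294)*(H - 44485) = (39632 + 17294)*(-23826 - 44485) = 56926*(-68311) = -3888671986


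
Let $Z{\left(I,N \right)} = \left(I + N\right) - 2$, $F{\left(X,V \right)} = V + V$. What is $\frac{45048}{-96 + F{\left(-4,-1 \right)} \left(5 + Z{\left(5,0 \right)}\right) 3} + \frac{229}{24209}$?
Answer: $- \frac{45438919}{145254} \approx -312.82$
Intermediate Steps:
$F{\left(X,V \right)} = 2 V$
$Z{\left(I,N \right)} = -2 + I + N$
$\frac{45048}{-96 + F{\left(-4,-1 \right)} \left(5 + Z{\left(5,0 \right)}\right) 3} + \frac{229}{24209} = \frac{45048}{-96 + 2 \left(-1\right) \left(5 + \left(-2 + 5 + 0\right)\right) 3} + \frac{229}{24209} = \frac{45048}{-96 + - 2 \left(5 + 3\right) 3} + 229 \cdot \frac{1}{24209} = \frac{45048}{-96 + \left(-2\right) 8 \cdot 3} + \frac{229}{24209} = \frac{45048}{-96 - 48} + \frac{229}{24209} = \frac{45048}{-144} + \frac{229}{24209} = 45048 \left(- \frac{1}{144}\right) + \frac{229}{24209} = - \frac{1877}{6} + \frac{229}{24209} = - \frac{45438919}{145254}$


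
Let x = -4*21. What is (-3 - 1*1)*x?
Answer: 336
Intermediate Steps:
x = -84
(-3 - 1*1)*x = (-3 - 1*1)*(-84) = (-3 - 1)*(-84) = -4*(-84) = 336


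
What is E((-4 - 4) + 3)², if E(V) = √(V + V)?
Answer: -10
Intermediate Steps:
E(V) = √2*√V (E(V) = √(2*V) = √2*√V)
E((-4 - 4) + 3)² = (√2*√((-4 - 4) + 3))² = (√2*√(-8 + 3))² = (√2*√(-5))² = (√2*(I*√5))² = (I*√10)² = -10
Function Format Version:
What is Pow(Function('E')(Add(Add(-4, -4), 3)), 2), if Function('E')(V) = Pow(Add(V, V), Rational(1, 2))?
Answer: -10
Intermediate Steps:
Function('E')(V) = Mul(Pow(2, Rational(1, 2)), Pow(V, Rational(1, 2))) (Function('E')(V) = Pow(Mul(2, V), Rational(1, 2)) = Mul(Pow(2, Rational(1, 2)), Pow(V, Rational(1, 2))))
Pow(Function('E')(Add(Add(-4, -4), 3)), 2) = Pow(Mul(Pow(2, Rational(1, 2)), Pow(Add(Add(-4, -4), 3), Rational(1, 2))), 2) = Pow(Mul(Pow(2, Rational(1, 2)), Pow(Add(-8, 3), Rational(1, 2))), 2) = Pow(Mul(Pow(2, Rational(1, 2)), Pow(-5, Rational(1, 2))), 2) = Pow(Mul(Pow(2, Rational(1, 2)), Mul(I, Pow(5, Rational(1, 2)))), 2) = Pow(Mul(I, Pow(10, Rational(1, 2))), 2) = -10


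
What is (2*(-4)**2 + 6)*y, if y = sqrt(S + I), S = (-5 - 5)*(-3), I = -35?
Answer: 38*I*sqrt(5) ≈ 84.971*I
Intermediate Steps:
S = 30 (S = -10*(-3) = 30)
y = I*sqrt(5) (y = sqrt(30 - 35) = sqrt(-5) = I*sqrt(5) ≈ 2.2361*I)
(2*(-4)**2 + 6)*y = (2*(-4)**2 + 6)*(I*sqrt(5)) = (2*16 + 6)*(I*sqrt(5)) = (32 + 6)*(I*sqrt(5)) = 38*(I*sqrt(5)) = 38*I*sqrt(5)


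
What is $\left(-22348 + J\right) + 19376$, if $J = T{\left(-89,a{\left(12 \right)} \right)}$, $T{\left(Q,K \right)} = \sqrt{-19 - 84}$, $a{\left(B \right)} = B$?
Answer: $-2972 + i \sqrt{103} \approx -2972.0 + 10.149 i$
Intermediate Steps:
$T{\left(Q,K \right)} = i \sqrt{103}$ ($T{\left(Q,K \right)} = \sqrt{-103} = i \sqrt{103}$)
$J = i \sqrt{103} \approx 10.149 i$
$\left(-22348 + J\right) + 19376 = \left(-22348 + i \sqrt{103}\right) + 19376 = -2972 + i \sqrt{103}$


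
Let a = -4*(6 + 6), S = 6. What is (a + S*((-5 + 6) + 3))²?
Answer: 576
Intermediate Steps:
a = -48 (a = -4*12 = -48)
(a + S*((-5 + 6) + 3))² = (-48 + 6*((-5 + 6) + 3))² = (-48 + 6*(1 + 3))² = (-48 + 6*4)² = (-48 + 24)² = (-24)² = 576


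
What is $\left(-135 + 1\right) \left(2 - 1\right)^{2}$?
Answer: $-134$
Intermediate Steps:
$\left(-135 + 1\right) \left(2 - 1\right)^{2} = - 134 \cdot 1^{2} = \left(-134\right) 1 = -134$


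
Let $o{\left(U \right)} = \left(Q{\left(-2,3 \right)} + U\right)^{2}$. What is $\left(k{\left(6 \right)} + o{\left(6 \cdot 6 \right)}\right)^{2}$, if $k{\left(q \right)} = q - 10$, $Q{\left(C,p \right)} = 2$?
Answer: $2073600$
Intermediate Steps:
$k{\left(q \right)} = -10 + q$
$o{\left(U \right)} = \left(2 + U\right)^{2}$
$\left(k{\left(6 \right)} + o{\left(6 \cdot 6 \right)}\right)^{2} = \left(\left(-10 + 6\right) + \left(2 + 6 \cdot 6\right)^{2}\right)^{2} = \left(-4 + \left(2 + 36\right)^{2}\right)^{2} = \left(-4 + 38^{2}\right)^{2} = \left(-4 + 1444\right)^{2} = 1440^{2} = 2073600$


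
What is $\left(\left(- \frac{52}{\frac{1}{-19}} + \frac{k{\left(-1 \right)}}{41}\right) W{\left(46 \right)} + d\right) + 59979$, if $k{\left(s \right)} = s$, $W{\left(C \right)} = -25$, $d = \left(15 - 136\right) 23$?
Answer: $\frac{1332361}{41} \approx 32497.0$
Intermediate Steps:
$d = -2783$ ($d = \left(-121\right) 23 = -2783$)
$\left(\left(- \frac{52}{\frac{1}{-19}} + \frac{k{\left(-1 \right)}}{41}\right) W{\left(46 \right)} + d\right) + 59979 = \left(\left(- \frac{52}{\frac{1}{-19}} - \frac{1}{41}\right) \left(-25\right) - 2783\right) + 59979 = \left(\left(- \frac{52}{- \frac{1}{19}} - \frac{1}{41}\right) \left(-25\right) - 2783\right) + 59979 = \left(\left(\left(-52\right) \left(-19\right) - \frac{1}{41}\right) \left(-25\right) - 2783\right) + 59979 = \left(\left(988 - \frac{1}{41}\right) \left(-25\right) - 2783\right) + 59979 = \left(\frac{40507}{41} \left(-25\right) - 2783\right) + 59979 = \left(- \frac{1012675}{41} - 2783\right) + 59979 = - \frac{1126778}{41} + 59979 = \frac{1332361}{41}$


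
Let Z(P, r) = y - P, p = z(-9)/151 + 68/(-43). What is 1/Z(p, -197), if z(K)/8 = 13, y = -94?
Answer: -6493/604546 ≈ -0.010740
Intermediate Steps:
z(K) = 104 (z(K) = 8*13 = 104)
p = -5796/6493 (p = 104/151 + 68/(-43) = 104*(1/151) + 68*(-1/43) = 104/151 - 68/43 = -5796/6493 ≈ -0.89265)
Z(P, r) = -94 - P
1/Z(p, -197) = 1/(-94 - 1*(-5796/6493)) = 1/(-94 + 5796/6493) = 1/(-604546/6493) = -6493/604546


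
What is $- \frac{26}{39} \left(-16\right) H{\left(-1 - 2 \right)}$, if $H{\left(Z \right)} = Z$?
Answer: $-32$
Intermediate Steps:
$- \frac{26}{39} \left(-16\right) H{\left(-1 - 2 \right)} = - \frac{26}{39} \left(-16\right) \left(-1 - 2\right) = \left(-26\right) \frac{1}{39} \left(-16\right) \left(-1 - 2\right) = \left(- \frac{2}{3}\right) \left(-16\right) \left(-3\right) = \frac{32}{3} \left(-3\right) = -32$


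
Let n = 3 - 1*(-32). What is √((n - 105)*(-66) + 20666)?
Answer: √25286 ≈ 159.02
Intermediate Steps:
n = 35 (n = 3 + 32 = 35)
√((n - 105)*(-66) + 20666) = √((35 - 105)*(-66) + 20666) = √(-70*(-66) + 20666) = √(4620 + 20666) = √25286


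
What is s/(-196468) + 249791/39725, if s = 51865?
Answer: 47015601063/7804691300 ≈ 6.0240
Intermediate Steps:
s/(-196468) + 249791/39725 = 51865/(-196468) + 249791/39725 = 51865*(-1/196468) + 249791*(1/39725) = -51865/196468 + 249791/39725 = 47015601063/7804691300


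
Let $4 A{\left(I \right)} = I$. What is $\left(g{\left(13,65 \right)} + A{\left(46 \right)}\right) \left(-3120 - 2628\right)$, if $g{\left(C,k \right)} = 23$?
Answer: $-198306$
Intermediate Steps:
$A{\left(I \right)} = \frac{I}{4}$
$\left(g{\left(13,65 \right)} + A{\left(46 \right)}\right) \left(-3120 - 2628\right) = \left(23 + \frac{1}{4} \cdot 46\right) \left(-3120 - 2628\right) = \left(23 + \frac{23}{2}\right) \left(-5748\right) = \frac{69}{2} \left(-5748\right) = -198306$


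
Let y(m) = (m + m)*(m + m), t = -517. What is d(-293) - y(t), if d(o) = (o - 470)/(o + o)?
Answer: -626524653/586 ≈ -1.0692e+6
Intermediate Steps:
y(m) = 4*m² (y(m) = (2*m)*(2*m) = 4*m²)
d(o) = (-470 + o)/(2*o) (d(o) = (-470 + o)/((2*o)) = (-470 + o)*(1/(2*o)) = (-470 + o)/(2*o))
d(-293) - y(t) = (½)*(-470 - 293)/(-293) - 4*(-517)² = (½)*(-1/293)*(-763) - 4*267289 = 763/586 - 1*1069156 = 763/586 - 1069156 = -626524653/586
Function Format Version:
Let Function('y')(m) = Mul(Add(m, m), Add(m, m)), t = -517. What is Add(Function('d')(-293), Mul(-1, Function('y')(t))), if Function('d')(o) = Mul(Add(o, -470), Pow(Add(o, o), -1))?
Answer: Rational(-626524653, 586) ≈ -1.0692e+6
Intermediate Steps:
Function('y')(m) = Mul(4, Pow(m, 2)) (Function('y')(m) = Mul(Mul(2, m), Mul(2, m)) = Mul(4, Pow(m, 2)))
Function('d')(o) = Mul(Rational(1, 2), Pow(o, -1), Add(-470, o)) (Function('d')(o) = Mul(Add(-470, o), Pow(Mul(2, o), -1)) = Mul(Add(-470, o), Mul(Rational(1, 2), Pow(o, -1))) = Mul(Rational(1, 2), Pow(o, -1), Add(-470, o)))
Add(Function('d')(-293), Mul(-1, Function('y')(t))) = Add(Mul(Rational(1, 2), Pow(-293, -1), Add(-470, -293)), Mul(-1, Mul(4, Pow(-517, 2)))) = Add(Mul(Rational(1, 2), Rational(-1, 293), -763), Mul(-1, Mul(4, 267289))) = Add(Rational(763, 586), Mul(-1, 1069156)) = Add(Rational(763, 586), -1069156) = Rational(-626524653, 586)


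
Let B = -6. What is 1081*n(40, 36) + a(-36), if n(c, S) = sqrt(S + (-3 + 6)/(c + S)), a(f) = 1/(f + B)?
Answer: -1/42 + 1081*sqrt(52041)/38 ≈ 6489.5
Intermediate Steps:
a(f) = 1/(-6 + f) (a(f) = 1/(f - 6) = 1/(-6 + f))
n(c, S) = sqrt(S + 3/(S + c))
1081*n(40, 36) + a(-36) = 1081*sqrt((3 + 36*(36 + 40))/(36 + 40)) + 1/(-6 - 36) = 1081*sqrt((3 + 36*76)/76) + 1/(-42) = 1081*sqrt((3 + 2736)/76) - 1/42 = 1081*sqrt((1/76)*2739) - 1/42 = 1081*sqrt(2739/76) - 1/42 = 1081*(sqrt(52041)/38) - 1/42 = 1081*sqrt(52041)/38 - 1/42 = -1/42 + 1081*sqrt(52041)/38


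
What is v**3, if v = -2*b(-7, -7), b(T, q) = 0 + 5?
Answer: -1000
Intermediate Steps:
b(T, q) = 5
v = -10 (v = -2*5 = -10)
v**3 = (-10)**3 = -1000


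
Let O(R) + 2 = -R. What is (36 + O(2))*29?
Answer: 928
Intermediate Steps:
O(R) = -2 - R
(36 + O(2))*29 = (36 + (-2 - 1*2))*29 = (36 + (-2 - 2))*29 = (36 - 4)*29 = 32*29 = 928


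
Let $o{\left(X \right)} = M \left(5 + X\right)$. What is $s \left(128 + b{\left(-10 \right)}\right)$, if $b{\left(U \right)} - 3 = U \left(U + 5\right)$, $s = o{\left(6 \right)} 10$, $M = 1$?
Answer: $19910$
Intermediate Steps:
$o{\left(X \right)} = 5 + X$ ($o{\left(X \right)} = 1 \left(5 + X\right) = 5 + X$)
$s = 110$ ($s = \left(5 + 6\right) 10 = 11 \cdot 10 = 110$)
$b{\left(U \right)} = 3 + U \left(5 + U\right)$ ($b{\left(U \right)} = 3 + U \left(U + 5\right) = 3 + U \left(5 + U\right)$)
$s \left(128 + b{\left(-10 \right)}\right) = 110 \left(128 + \left(3 + \left(-10\right)^{2} + 5 \left(-10\right)\right)\right) = 110 \left(128 + \left(3 + 100 - 50\right)\right) = 110 \left(128 + 53\right) = 110 \cdot 181 = 19910$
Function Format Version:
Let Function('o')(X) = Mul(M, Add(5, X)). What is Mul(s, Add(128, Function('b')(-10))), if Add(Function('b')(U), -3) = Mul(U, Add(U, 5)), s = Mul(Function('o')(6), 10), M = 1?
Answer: 19910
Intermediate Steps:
Function('o')(X) = Add(5, X) (Function('o')(X) = Mul(1, Add(5, X)) = Add(5, X))
s = 110 (s = Mul(Add(5, 6), 10) = Mul(11, 10) = 110)
Function('b')(U) = Add(3, Mul(U, Add(5, U))) (Function('b')(U) = Add(3, Mul(U, Add(U, 5))) = Add(3, Mul(U, Add(5, U))))
Mul(s, Add(128, Function('b')(-10))) = Mul(110, Add(128, Add(3, Pow(-10, 2), Mul(5, -10)))) = Mul(110, Add(128, Add(3, 100, -50))) = Mul(110, Add(128, 53)) = Mul(110, 181) = 19910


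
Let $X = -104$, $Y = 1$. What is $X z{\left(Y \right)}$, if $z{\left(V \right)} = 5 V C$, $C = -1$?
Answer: $520$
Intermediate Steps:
$z{\left(V \right)} = - 5 V$ ($z{\left(V \right)} = 5 V \left(-1\right) = - 5 V$)
$X z{\left(Y \right)} = - 104 \left(\left(-5\right) 1\right) = \left(-104\right) \left(-5\right) = 520$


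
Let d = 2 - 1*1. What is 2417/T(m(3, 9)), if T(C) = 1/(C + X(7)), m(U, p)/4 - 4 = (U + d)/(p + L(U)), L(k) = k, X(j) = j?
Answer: 176441/3 ≈ 58814.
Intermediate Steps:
d = 1 (d = 2 - 1 = 1)
m(U, p) = 16 + 4*(1 + U)/(U + p) (m(U, p) = 16 + 4*((U + 1)/(p + U)) = 16 + 4*((1 + U)/(U + p)) = 16 + 4*(1 + U)/(U + p))
T(C) = 1/(7 + C) (T(C) = 1/(C + 7) = 1/(7 + C))
2417/T(m(3, 9)) = 2417/(1/(7 + 4*(1 + 4*9 + 5*3)/(3 + 9))) = 2417/(1/(7 + 4*(1 + 36 + 15)/12)) = 2417/(1/(7 + 4*(1/12)*52)) = 2417/(1/(7 + 52/3)) = 2417/(1/(73/3)) = 2417/(3/73) = 2417*(73/3) = 176441/3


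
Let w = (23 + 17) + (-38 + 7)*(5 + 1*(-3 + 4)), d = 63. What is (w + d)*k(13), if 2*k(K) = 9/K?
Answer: -747/26 ≈ -28.731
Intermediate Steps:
k(K) = 9/(2*K) (k(K) = (9/K)/2 = 9/(2*K))
w = -146 (w = 40 - 31*(5 + 1*1) = 40 - 31*(5 + 1) = 40 - 31*6 = 40 - 186 = -146)
(w + d)*k(13) = (-146 + 63)*((9/2)/13) = -747/(2*13) = -83*9/26 = -747/26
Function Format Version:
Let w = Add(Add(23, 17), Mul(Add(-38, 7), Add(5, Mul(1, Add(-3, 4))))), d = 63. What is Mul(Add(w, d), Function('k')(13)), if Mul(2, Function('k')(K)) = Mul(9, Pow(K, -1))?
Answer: Rational(-747, 26) ≈ -28.731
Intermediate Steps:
Function('k')(K) = Mul(Rational(9, 2), Pow(K, -1)) (Function('k')(K) = Mul(Rational(1, 2), Mul(9, Pow(K, -1))) = Mul(Rational(9, 2), Pow(K, -1)))
w = -146 (w = Add(40, Mul(-31, Add(5, Mul(1, 1)))) = Add(40, Mul(-31, Add(5, 1))) = Add(40, Mul(-31, 6)) = Add(40, -186) = -146)
Mul(Add(w, d), Function('k')(13)) = Mul(Add(-146, 63), Mul(Rational(9, 2), Pow(13, -1))) = Mul(-83, Mul(Rational(9, 2), Rational(1, 13))) = Mul(-83, Rational(9, 26)) = Rational(-747, 26)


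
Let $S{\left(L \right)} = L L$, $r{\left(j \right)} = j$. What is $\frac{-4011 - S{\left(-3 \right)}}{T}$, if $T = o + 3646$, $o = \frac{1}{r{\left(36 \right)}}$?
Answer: $- \frac{144720}{131257} \approx -1.1026$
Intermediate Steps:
$S{\left(L \right)} = L^{2}$
$o = \frac{1}{36} \approx 0.027778$
$T = \frac{131257}{36}$ ($T = \frac{1}{36} + 3646 = \frac{131257}{36} \approx 3646.0$)
$\frac{-4011 - S{\left(-3 \right)}}{T} = \frac{-4011 - \left(-3\right)^{2}}{\frac{131257}{36}} = \left(-4011 - 9\right) \frac{36}{131257} = \left(-4020\right) \frac{36}{131257} = - \frac{144720}{131257}$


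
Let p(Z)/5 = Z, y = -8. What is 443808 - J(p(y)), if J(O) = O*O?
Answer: 442208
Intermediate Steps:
p(Z) = 5*Z
J(O) = O²
443808 - J(p(y)) = 443808 - (5*(-8))² = 443808 - 1*(-40)² = 443808 - 1*1600 = 443808 - 1600 = 442208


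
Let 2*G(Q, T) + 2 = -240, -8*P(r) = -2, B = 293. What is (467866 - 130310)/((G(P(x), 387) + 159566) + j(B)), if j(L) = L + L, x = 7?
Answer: 337556/160031 ≈ 2.1093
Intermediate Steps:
j(L) = 2*L
P(r) = 1/4 (P(r) = -1/8*(-2) = 1/4)
G(Q, T) = -121 (G(Q, T) = -1 + (1/2)*(-240) = -1 - 120 = -121)
(467866 - 130310)/((G(P(x), 387) + 159566) + j(B)) = (467866 - 130310)/((-121 + 159566) + 2*293) = 337556/(159445 + 586) = 337556/160031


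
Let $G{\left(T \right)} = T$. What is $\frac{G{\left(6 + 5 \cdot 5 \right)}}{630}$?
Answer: $\frac{31}{630} \approx 0.049206$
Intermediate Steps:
$\frac{G{\left(6 + 5 \cdot 5 \right)}}{630} = \frac{6 + 5 \cdot 5}{630} = \left(6 + 25\right) \frac{1}{630} = 31 \cdot \frac{1}{630} = \frac{31}{630}$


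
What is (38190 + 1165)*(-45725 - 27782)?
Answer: -2892867985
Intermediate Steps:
(38190 + 1165)*(-45725 - 27782) = 39355*(-73507) = -2892867985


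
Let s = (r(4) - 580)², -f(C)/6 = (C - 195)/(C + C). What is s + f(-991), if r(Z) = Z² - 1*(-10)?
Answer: 304150198/991 ≈ 3.0691e+5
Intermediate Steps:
f(C) = -3*(-195 + C)/C (f(C) = -6*(C - 195)/(C + C) = -6*(-195 + C)/(2*C) = -6*(-195 + C)*1/(2*C) = -3*(-195 + C)/C)
r(Z) = 10 + Z² (r(Z) = Z² + 10 = 10 + Z²)
s = 306916 (s = ((10 + 4²) - 580)² = ((10 + 16) - 580)² = (26 - 580)² = (-554)² = 306916)
s + f(-991) = 306916 + (-3 + 585/(-991)) = 306916 + (-3 + 585*(-1/991)) = 306916 + (-3 - 585/991) = 306916 - 3558/991 = 304150198/991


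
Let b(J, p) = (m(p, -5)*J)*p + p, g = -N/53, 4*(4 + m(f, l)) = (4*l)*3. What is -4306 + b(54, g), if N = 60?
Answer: -166718/53 ≈ -3145.6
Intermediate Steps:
m(f, l) = -4 + 3*l (m(f, l) = -4 + ((4*l)*3)/4 = -4 + (12*l)/4 = -4 + 3*l)
g = -60/53 (g = -1*60/53 = -60*1/53 = -60/53 ≈ -1.1321)
b(J, p) = p - 19*J*p (b(J, p) = ((-4 + 3*(-5))*J)*p + p = ((-4 - 15)*J)*p + p = (-19*J)*p + p = -19*J*p + p = p - 19*J*p)
-4306 + b(54, g) = -4306 - 60*(1 - 19*54)/53 = -4306 - 60*(1 - 1026)/53 = -4306 - 60/53*(-1025) = -4306 + 61500/53 = -166718/53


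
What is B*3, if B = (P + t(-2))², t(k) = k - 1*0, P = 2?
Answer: 0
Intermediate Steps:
t(k) = k (t(k) = k + 0 = k)
B = 0 (B = (2 - 2)² = 0² = 0)
B*3 = 0*3 = 0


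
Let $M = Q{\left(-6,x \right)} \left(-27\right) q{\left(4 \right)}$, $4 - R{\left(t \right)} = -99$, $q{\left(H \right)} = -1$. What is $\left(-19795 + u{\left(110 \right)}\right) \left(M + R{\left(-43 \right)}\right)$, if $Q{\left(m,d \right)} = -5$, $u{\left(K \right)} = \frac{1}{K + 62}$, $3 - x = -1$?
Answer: $\frac{27237912}{43} \approx 6.3344 \cdot 10^{5}$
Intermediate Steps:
$x = 4$ ($x = 3 - -1 = 3 + 1 = 4$)
$R{\left(t \right)} = 103$ ($R{\left(t \right)} = 4 - -99 = 4 + 99 = 103$)
$u{\left(K \right)} = \frac{1}{62 + K}$
$M = -135$ ($M = \left(-5\right) \left(-27\right) \left(-1\right) = 135 \left(-1\right) = -135$)
$\left(-19795 + u{\left(110 \right)}\right) \left(M + R{\left(-43 \right)}\right) = \left(-19795 + \frac{1}{62 + 110}\right) \left(-135 + 103\right) = \left(-19795 + \frac{1}{172}\right) \left(-32\right) = \left(- \frac{3404739}{172}\right) \left(-32\right) = \frac{27237912}{43}$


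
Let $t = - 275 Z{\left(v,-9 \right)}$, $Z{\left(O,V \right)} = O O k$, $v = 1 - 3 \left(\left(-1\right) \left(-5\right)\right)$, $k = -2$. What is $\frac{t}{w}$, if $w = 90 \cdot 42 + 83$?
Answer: $\frac{107800}{3863} \approx 27.906$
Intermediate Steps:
$v = -14$ ($v = 1 - 15 = -14$)
$Z{\left(O,V \right)} = - 2 O^{2}$ ($Z{\left(O,V \right)} = O O \left(-2\right) = O^{2} \left(-2\right) = - 2 O^{2}$)
$t = 107800$ ($t = - 275 \left(- 2 \left(-14\right)^{2}\right) = - 275 \left(\left(-2\right) 196\right) = \left(-275\right) \left(-392\right) = 107800$)
$w = 3863$ ($w = 3780 + 83 = 3863$)
$\frac{t}{w} = \frac{107800}{3863}$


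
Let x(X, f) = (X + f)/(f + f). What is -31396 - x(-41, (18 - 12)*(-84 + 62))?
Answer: -8288717/264 ≈ -31397.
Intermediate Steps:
x(X, f) = (X + f)/(2*f) (x(X, f) = (X + f)/((2*f)) = (X + f)*(1/(2*f)) = (X + f)/(2*f))
-31396 - x(-41, (18 - 12)*(-84 + 62)) = -31396 - (-41 + (18 - 12)*(-84 + 62))/(2*((18 - 12)*(-84 + 62))) = -31396 - (-41 + 6*(-22))/(2*(6*(-22))) = -31396 - (-41 - 132)/(2*(-132)) = -31396 - (-1)*(-173)/(2*132) = -31396 - 1*173/264 = -31396 - 173/264 = -8288717/264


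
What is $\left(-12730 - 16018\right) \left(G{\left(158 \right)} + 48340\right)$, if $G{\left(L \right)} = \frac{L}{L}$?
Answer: $-1389707068$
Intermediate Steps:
$G{\left(L \right)} = 1$
$\left(-12730 - 16018\right) \left(G{\left(158 \right)} + 48340\right) = \left(-12730 - 16018\right) \left(1 + 48340\right) = \left(-28748\right) 48341 = -1389707068$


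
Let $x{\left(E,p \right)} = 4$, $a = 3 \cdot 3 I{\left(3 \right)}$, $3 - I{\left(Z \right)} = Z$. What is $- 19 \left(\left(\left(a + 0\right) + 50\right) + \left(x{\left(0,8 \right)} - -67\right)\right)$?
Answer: $-2299$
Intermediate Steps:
$I{\left(Z \right)} = 3 - Z$
$a = 0$ ($a = 3 \cdot 3 \left(3 - 3\right) = 9 \left(3 - 3\right) = 9 \cdot 0 = 0$)
$- 19 \left(\left(\left(a + 0\right) + 50\right) + \left(x{\left(0,8 \right)} - -67\right)\right) = - 19 \left(\left(\left(0 + 0\right) + 50\right) + \left(4 - -67\right)\right) = - 19 \left(\left(0 + 50\right) + \left(4 + 67\right)\right) = - 19 \left(50 + 71\right) = \left(-19\right) 121 = -2299$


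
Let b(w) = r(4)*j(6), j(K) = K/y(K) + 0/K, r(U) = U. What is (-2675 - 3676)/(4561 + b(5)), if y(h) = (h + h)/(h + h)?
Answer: -6351/4585 ≈ -1.3852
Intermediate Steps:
y(h) = 1 (y(h) = (2*h)/((2*h)) = (2*h)*(1/(2*h)) = 1)
j(K) = K (j(K) = K/1 + 0/K = K*1 + 0 = K + 0 = K)
b(w) = 24 (b(w) = 4*6 = 24)
(-2675 - 3676)/(4561 + b(5)) = (-2675 - 3676)/(4561 + 24) = -6351/4585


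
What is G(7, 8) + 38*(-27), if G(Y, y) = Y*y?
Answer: -970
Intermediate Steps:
G(7, 8) + 38*(-27) = 7*8 + 38*(-27) = 56 - 1026 = -970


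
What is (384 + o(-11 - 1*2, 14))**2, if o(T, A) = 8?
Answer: 153664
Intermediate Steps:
(384 + o(-11 - 1*2, 14))**2 = (384 + 8)**2 = 392**2 = 153664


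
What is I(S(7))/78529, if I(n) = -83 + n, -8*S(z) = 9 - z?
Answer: -333/314116 ≈ -0.0010601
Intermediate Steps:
S(z) = -9/8 + z/8 (S(z) = -(9 - z)/8 = -9/8 + z/8)
I(S(7))/78529 = (-83 + (-9/8 + (⅛)*7))/78529 = (-83 + (-9/8 + 7/8))*(1/78529) = (-83 - ¼)*(1/78529) = -333/4*1/78529 = -333/314116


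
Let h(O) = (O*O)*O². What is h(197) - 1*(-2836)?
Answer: 1506141317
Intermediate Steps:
h(O) = O⁴ (h(O) = O²*O² = O⁴)
h(197) - 1*(-2836) = 197⁴ - 1*(-2836) = 1506138481 + 2836 = 1506141317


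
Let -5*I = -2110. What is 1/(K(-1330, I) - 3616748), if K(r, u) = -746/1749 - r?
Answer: -1749/6323366828 ≈ -2.7659e-7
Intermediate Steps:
I = 422 (I = -1/5*(-2110) = 422)
K(r, u) = -746/1749 - r (K(r, u) = -746*1/1749 - r = -746/1749 - r)
1/(K(-1330, I) - 3616748) = 1/((-746/1749 - 1*(-1330)) - 3616748) = 1/((-746/1749 + 1330) - 3616748) = 1/(2325424/1749 - 3616748) = 1/(-6323366828/1749) = -1749/6323366828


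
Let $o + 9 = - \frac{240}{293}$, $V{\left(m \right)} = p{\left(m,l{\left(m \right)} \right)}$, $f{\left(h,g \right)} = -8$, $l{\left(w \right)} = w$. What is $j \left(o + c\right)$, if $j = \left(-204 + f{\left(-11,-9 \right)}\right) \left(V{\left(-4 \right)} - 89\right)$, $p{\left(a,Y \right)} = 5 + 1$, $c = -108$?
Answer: $- \frac{607431516}{293} \approx -2.0731 \cdot 10^{6}$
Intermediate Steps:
$p{\left(a,Y \right)} = 6$
$V{\left(m \right)} = 6$
$o = - \frac{2877}{293}$ ($o = -9 - \frac{240}{293} = - \frac{2877}{293} \approx -9.8191$)
$j = 17596$ ($j = \left(-204 - 8\right) \left(6 - 89\right) = \left(-212\right) \left(-83\right) = 17596$)
$j \left(o + c\right) = 17596 \left(- \frac{2877}{293} - 108\right) = 17596 \left(- \frac{34521}{293}\right) = - \frac{607431516}{293}$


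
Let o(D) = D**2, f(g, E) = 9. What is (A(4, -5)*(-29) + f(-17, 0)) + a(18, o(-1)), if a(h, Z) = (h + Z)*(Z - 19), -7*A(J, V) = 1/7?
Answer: -16288/49 ≈ -332.41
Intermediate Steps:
A(J, V) = -1/49 (A(J, V) = -1/7/7 = -1/7*1/7 = -1/49)
a(h, Z) = (-19 + Z)*(Z + h) (a(h, Z) = (Z + h)*(-19 + Z) = (-19 + Z)*(Z + h))
(A(4, -5)*(-29) + f(-17, 0)) + a(18, o(-1)) = (-1/49*(-29) + 9) + (((-1)**2)**2 - 19*(-1)**2 - 19*18 + (-1)**2*18) = (29/49 + 9) + (1**2 - 19*1 - 342 + 1*18) = 470/49 + (1 - 19 - 342 + 18) = 470/49 - 342 = -16288/49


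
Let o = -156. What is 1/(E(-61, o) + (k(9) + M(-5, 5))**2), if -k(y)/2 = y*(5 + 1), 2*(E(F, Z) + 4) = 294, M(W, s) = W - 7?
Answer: 1/14543 ≈ 6.8762e-5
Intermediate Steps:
M(W, s) = -7 + W
E(F, Z) = 143 (E(F, Z) = -4 + (1/2)*294 = -4 + 147 = 143)
k(y) = -12*y (k(y) = -2*y*(5 + 1) = -2*y*6 = -12*y)
1/(E(-61, o) + (k(9) + M(-5, 5))**2) = 1/(143 + (-12*9 + (-7 - 5))**2) = 1/(143 + (-108 - 12)**2) = 1/(143 + (-120)**2) = 1/(143 + 14400) = 1/14543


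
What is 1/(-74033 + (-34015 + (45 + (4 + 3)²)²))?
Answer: -1/99212 ≈ -1.0079e-5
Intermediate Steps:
1/(-74033 + (-34015 + (45 + (4 + 3)²)²)) = 1/(-74033 + (-34015 + (45 + 7²)²)) = 1/(-74033 + (-34015 + (45 + 49)²)) = 1/(-74033 + (-34015 + 94²)) = 1/(-74033 + (-34015 + 8836)) = 1/(-74033 - 25179) = 1/(-99212) = -1/99212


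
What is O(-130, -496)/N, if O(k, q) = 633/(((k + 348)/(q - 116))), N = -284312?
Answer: 96849/15495004 ≈ 0.0062503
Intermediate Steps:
O(k, q) = 633*(-116 + q)/(348 + k) (O(k, q) = 633/(((348 + k)/(-116 + q))) = 633*((-116 + q)/(348 + k)) = 633*(-116 + q)/(348 + k))
O(-130, -496)/N = (633*(-116 - 496)/(348 - 130))/(-284312) = (633*(-612)/218)*(-1/284312) = (633*(1/218)*(-612))*(-1/284312) = -193698/109*(-1/284312) = 96849/15495004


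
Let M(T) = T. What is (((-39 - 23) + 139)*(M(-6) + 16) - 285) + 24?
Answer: 509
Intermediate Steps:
(((-39 - 23) + 139)*(M(-6) + 16) - 285) + 24 = (((-39 - 23) + 139)*(-6 + 16) - 285) + 24 = ((-62 + 139)*10 - 285) + 24 = (77*10 - 285) + 24 = (770 - 285) + 24 = 485 + 24 = 509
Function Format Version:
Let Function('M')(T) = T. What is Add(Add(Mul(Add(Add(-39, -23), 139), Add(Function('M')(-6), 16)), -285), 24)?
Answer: 509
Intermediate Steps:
Add(Add(Mul(Add(Add(-39, -23), 139), Add(Function('M')(-6), 16)), -285), 24) = Add(Add(Mul(Add(Add(-39, -23), 139), Add(-6, 16)), -285), 24) = Add(Add(Mul(Add(-62, 139), 10), -285), 24) = Add(Add(Mul(77, 10), -285), 24) = Add(Add(770, -285), 24) = Add(485, 24) = 509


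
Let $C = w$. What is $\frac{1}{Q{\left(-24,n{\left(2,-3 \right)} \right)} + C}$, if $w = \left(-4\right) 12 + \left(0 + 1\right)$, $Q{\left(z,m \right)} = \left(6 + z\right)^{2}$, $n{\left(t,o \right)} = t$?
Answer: $\frac{1}{277} \approx 0.0036101$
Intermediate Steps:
$w = -47$ ($w = -48 + 1 = -47$)
$C = -47$
$\frac{1}{Q{\left(-24,n{\left(2,-3 \right)} \right)} + C} = \frac{1}{\left(6 - 24\right)^{2} - 47} = \frac{1}{\left(-18\right)^{2} - 47} = \frac{1}{324 - 47} = \frac{1}{277}$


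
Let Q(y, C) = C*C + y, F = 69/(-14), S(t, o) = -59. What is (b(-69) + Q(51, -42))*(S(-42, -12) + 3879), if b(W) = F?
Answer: 48401310/7 ≈ 6.9145e+6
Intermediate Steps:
F = -69/14 (F = 69*(-1/14) = -69/14 ≈ -4.9286)
Q(y, C) = y + C² (Q(y, C) = C² + y = y + C²)
b(W) = -69/14
(b(-69) + Q(51, -42))*(S(-42, -12) + 3879) = (-69/14 + (51 + (-42)²))*(-59 + 3879) = (-69/14 + (51 + 1764))*3820 = (-69/14 + 1815)*3820 = (25341/14)*3820 = 48401310/7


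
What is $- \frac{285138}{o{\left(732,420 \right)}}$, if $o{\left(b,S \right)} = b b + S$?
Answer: $- \frac{47523}{89374} \approx -0.53173$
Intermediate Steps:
$o{\left(b,S \right)} = S + b^{2}$ ($o{\left(b,S \right)} = b^{2} + S = S + b^{2}$)
$- \frac{285138}{o{\left(732,420 \right)}} = - \frac{285138}{420 + 732^{2}} = - \frac{285138}{420 + 535824} = - \frac{285138}{536244} = \left(-285138\right) \frac{1}{536244} = - \frac{47523}{89374}$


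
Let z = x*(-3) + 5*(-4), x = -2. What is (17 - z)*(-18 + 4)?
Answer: -434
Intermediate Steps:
z = -14 (z = -2*(-3) + 5*(-4) = 6 - 20 = -14)
(17 - z)*(-18 + 4) = (17 - 1*(-14))*(-18 + 4) = (17 + 14)*(-14) = 31*(-14) = -434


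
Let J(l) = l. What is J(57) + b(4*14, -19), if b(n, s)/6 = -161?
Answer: -909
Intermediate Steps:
b(n, s) = -966 (b(n, s) = 6*(-161) = -966)
J(57) + b(4*14, -19) = 57 - 966 = -909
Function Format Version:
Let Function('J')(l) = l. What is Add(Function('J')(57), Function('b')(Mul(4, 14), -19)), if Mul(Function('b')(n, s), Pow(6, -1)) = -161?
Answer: -909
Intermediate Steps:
Function('b')(n, s) = -966 (Function('b')(n, s) = Mul(6, -161) = -966)
Add(Function('J')(57), Function('b')(Mul(4, 14), -19)) = Add(57, -966) = -909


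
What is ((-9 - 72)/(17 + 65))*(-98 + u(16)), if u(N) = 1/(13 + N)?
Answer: 230121/2378 ≈ 96.771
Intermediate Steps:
((-9 - 72)/(17 + 65))*(-98 + u(16)) = ((-9 - 72)/(17 + 65))*(-98 + 1/(13 + 16)) = (-81/82)*(-98 + 1/29) = (-81*1/82)*(-98 + 1/29) = -81/82*(-2841/29) = 230121/2378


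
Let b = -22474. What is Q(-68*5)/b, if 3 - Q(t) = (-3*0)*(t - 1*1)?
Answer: -3/22474 ≈ -0.00013349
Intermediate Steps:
Q(t) = 3 (Q(t) = 3 - (-3*0)*(t - 1*1) = 3 - 0*(t - 1) = 3 - 0*(-1 + t) = 3 - 1*0 = 3 + 0 = 3)
Q(-68*5)/b = 3/(-22474) = 3*(-1/22474) = -3/22474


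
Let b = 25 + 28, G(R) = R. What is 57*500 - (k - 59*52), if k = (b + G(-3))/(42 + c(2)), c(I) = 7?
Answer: 1546782/49 ≈ 31567.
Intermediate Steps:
b = 53
k = 50/49 (k = (53 - 3)/(42 + 7) = 50/49 ≈ 1.0204)
57*500 - (k - 59*52) = 57*500 - (50/49 - 59*52) = 28500 - (50/49 - 3068) = 28500 - 1*(-150282/49) = 28500 + 150282/49 = 1546782/49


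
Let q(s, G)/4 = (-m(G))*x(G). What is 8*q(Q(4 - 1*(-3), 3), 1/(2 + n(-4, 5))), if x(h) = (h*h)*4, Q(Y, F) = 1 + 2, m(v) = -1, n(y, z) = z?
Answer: 128/49 ≈ 2.6122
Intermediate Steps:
Q(Y, F) = 3
x(h) = 4*h² (x(h) = h²*4 = 4*h²)
q(s, G) = 16*G² (q(s, G) = 4*((-1*(-1))*(4*G²)) = 4*(1*(4*G²)) = 4*(4*G²) = 16*G²)
8*q(Q(4 - 1*(-3), 3), 1/(2 + n(-4, 5))) = 8*(16*(1/(2 + 5))²) = 8*(16*(1/7)²) = 8*(16*(⅐)²) = 8*(16*(1/49)) = 8*(16/49) = 128/49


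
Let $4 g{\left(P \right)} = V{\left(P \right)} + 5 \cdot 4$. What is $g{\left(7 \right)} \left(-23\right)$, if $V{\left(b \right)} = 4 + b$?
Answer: $- \frac{713}{4} \approx -178.25$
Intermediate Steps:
$g{\left(P \right)} = 6 + \frac{P}{4}$ ($g{\left(P \right)} = \frac{\left(4 + P\right) + 5 \cdot 4}{4} = \frac{\left(4 + P\right) + 20}{4} = \frac{24 + P}{4} = 6 + \frac{P}{4}$)
$g{\left(7 \right)} \left(-23\right) = \left(6 + \frac{1}{4} \cdot 7\right) \left(-23\right) = \left(6 + \frac{7}{4}\right) \left(-23\right) = \frac{31}{4} \left(-23\right) = - \frac{713}{4}$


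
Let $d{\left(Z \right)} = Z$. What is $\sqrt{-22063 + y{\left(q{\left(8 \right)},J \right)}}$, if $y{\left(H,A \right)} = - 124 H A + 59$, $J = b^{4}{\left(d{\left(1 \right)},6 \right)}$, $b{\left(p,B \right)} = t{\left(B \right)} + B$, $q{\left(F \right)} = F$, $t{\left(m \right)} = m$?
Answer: $2 i \sqrt{5148029} \approx 4537.9 i$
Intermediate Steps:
$b{\left(p,B \right)} = 2 B$ ($b{\left(p,B \right)} = B + B = 2 B$)
$J = 20736$ ($J = \left(2 \cdot 6\right)^{4} = 12^{4} = 20736$)
$y{\left(H,A \right)} = 59 - 124 A H$ ($y{\left(H,A \right)} = - 124 A H + 59 = 59 - 124 A H$)
$\sqrt{-22063 + y{\left(q{\left(8 \right)},J \right)}} = \sqrt{-22063 + \left(59 - 2571264 \cdot 8\right)} = \sqrt{-22063 + \left(59 - 20570112\right)} = \sqrt{-22063 - 20570053} = \sqrt{-20592116} = 2 i \sqrt{5148029}$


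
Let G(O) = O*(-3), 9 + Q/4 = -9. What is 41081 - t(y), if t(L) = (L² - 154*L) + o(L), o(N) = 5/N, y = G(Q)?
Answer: 5980819/216 ≈ 27689.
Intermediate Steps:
Q = -72 (Q = -36 + 4*(-9) = -36 - 36 = -72)
G(O) = -3*O
y = 216 (y = -3*(-72) = 216)
t(L) = L² - 154*L + 5/L (t(L) = (L² - 154*L) + 5/L = L² - 154*L + 5/L)
41081 - t(y) = 41081 - (5 + 216²*(-154 + 216))/216 = 41081 - (5 + 46656*62)/216 = 41081 - (5 + 2892672)/216 = 41081 - 2892677/216 = 5980819/216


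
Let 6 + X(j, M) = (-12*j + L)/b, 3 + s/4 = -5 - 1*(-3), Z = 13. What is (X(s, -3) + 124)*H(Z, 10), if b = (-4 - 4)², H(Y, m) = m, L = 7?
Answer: 38995/32 ≈ 1218.6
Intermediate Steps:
s = -20 (s = -12 + 4*(-5 - 1*(-3)) = -12 + 4*(-5 + 3) = -12 + 4*(-2) = -12 - 8 = -20)
b = 64 (b = (-8)² = 64)
X(j, M) = -377/64 - 3*j/16 (X(j, M) = -6 + (-12*j + 7)/64 = -6 + (7 - 12*j)*(1/64) = -6 + (7/64 - 3*j/16) = -377/64 - 3*j/16)
(X(s, -3) + 124)*H(Z, 10) = ((-377/64 - 3/16*(-20)) + 124)*10 = ((-377/64 + 15/4) + 124)*10 = (-137/64 + 124)*10 = (7799/64)*10 = 38995/32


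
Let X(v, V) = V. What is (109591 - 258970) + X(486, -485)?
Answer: -149864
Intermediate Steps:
(109591 - 258970) + X(486, -485) = (109591 - 258970) - 485 = -149379 - 485 = -149864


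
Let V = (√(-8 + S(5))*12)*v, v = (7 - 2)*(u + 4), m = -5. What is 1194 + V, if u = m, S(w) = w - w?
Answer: 1194 - 120*I*√2 ≈ 1194.0 - 169.71*I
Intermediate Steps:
S(w) = 0
u = -5
v = -5 (v = (7 - 2)*(-5 + 4) = 5*(-1) = -5)
V = -120*I*√2 (V = (√(-8 + 0)*12)*(-5) = (√(-8)*12)*(-5) = ((2*I*√2)*12)*(-5) = (24*I*√2)*(-5) = -120*I*√2 ≈ -169.71*I)
1194 + V = 1194 - 120*I*√2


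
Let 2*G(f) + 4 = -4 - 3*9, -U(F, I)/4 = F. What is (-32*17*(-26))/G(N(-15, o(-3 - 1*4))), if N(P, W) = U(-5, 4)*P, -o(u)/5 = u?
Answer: -28288/35 ≈ -808.23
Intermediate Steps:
U(F, I) = -4*F
o(u) = -5*u
N(P, W) = 20*P (N(P, W) = (-4*(-5))*P = 20*P)
G(f) = -35/2 (G(f) = -2 + (-4 - 3*9)/2 = -2 + (-4 - 27)/2 = -2 + (1/2)*(-31) = -2 - 31/2 = -35/2)
(-32*17*(-26))/G(N(-15, o(-3 - 1*4))) = (-32*17*(-26))/(-35/2) = -544*(-26)*(-2/35) = 14144*(-2/35) = -28288/35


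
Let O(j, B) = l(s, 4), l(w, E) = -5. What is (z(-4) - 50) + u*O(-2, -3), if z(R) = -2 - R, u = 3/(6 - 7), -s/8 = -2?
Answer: -33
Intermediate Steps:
s = 16 (s = -8*(-2) = 16)
O(j, B) = -5
u = -3 (u = 3/(-1) = -1*3 = -3)
(z(-4) - 50) + u*O(-2, -3) = ((-2 - 1*(-4)) - 50) - 3*(-5) = ((-2 + 4) - 50) + 15 = (2 - 50) + 15 = -48 + 15 = -33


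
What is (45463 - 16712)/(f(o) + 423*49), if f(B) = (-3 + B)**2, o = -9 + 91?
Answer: 28751/26968 ≈ 1.0661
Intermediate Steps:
o = 82
(45463 - 16712)/(f(o) + 423*49) = (45463 - 16712)/((-3 + 82)**2 + 423*49) = 28751/(79**2 + 20727) = 28751/(6241 + 20727) = 28751/26968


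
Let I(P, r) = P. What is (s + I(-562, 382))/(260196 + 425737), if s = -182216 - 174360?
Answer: -357138/685933 ≈ -0.52066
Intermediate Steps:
s = -356576
(s + I(-562, 382))/(260196 + 425737) = (-356576 - 562)/(260196 + 425737) = -357138/685933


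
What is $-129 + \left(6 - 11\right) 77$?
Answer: $-514$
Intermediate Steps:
$-129 + \left(6 - 11\right) 77 = -129 - 385 = -514$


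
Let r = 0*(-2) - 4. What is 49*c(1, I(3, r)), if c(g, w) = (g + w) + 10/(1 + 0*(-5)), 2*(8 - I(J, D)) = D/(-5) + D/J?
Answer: 14161/15 ≈ 944.07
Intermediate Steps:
r = -4 (r = 0 - 4 = -4)
I(J, D) = 8 + D/10 - D/(2*J) (I(J, D) = 8 - (D/(-5) + D/J)/2 = 8 - (D*(-1/5) + D/J)/2 = 8 - (-D/5 + D/J)/2 = 8 + (D/10 - D/(2*J)) = 8 + D/10 - D/(2*J))
c(g, w) = 10 + g + w (c(g, w) = (g + w) + 10/(1 + 0) = (g + w) + 10/1 = (g + w) + 10*1 = (g + w) + 10 = 10 + g + w)
49*c(1, I(3, r)) = 49*(10 + 1 + (8 + (1/10)*(-4) - 1/2*(-4)/3)) = 49*(10 + 1 + (8 - 2/5 - 1/2*(-4)*1/3)) = 49*(10 + 1 + (8 - 2/5 + 2/3)) = 49*(10 + 1 + 124/15) = 49*(289/15) = 14161/15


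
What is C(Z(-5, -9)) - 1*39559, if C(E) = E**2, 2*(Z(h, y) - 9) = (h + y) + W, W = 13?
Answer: -157947/4 ≈ -39487.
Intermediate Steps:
Z(h, y) = 31/2 + h/2 + y/2 (Z(h, y) = 9 + ((h + y) + 13)/2 = 9 + (13 + h + y)/2 = 9 + (13/2 + h/2 + y/2) = 31/2 + h/2 + y/2)
C(Z(-5, -9)) - 1*39559 = (31/2 + (1/2)*(-5) + (1/2)*(-9))**2 - 1*39559 = (31/2 - 5/2 - 9/2)**2 - 39559 = (17/2)**2 - 39559 = 289/4 - 39559 = -157947/4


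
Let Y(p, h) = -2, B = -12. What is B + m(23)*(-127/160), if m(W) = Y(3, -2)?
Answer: -833/80 ≈ -10.413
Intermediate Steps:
m(W) = -2
B + m(23)*(-127/160) = -12 - (-254)/160 = -12 - 2*(-127/160) = -12 + 127/80 = -833/80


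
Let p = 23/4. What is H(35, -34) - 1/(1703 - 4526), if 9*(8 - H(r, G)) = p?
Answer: 249377/33876 ≈ 7.3615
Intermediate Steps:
p = 23/4 (p = 23*(¼) = 23/4 ≈ 5.7500)
H(r, G) = 265/36 (H(r, G) = 8 - ⅑*23/4 = 8 - 23/36 = 265/36)
H(35, -34) - 1/(1703 - 4526) = 265/36 - 1/(1703 - 4526) = 265/36 - 1/(-2823) = 265/36 - 1*(-1/2823) = 265/36 + 1/2823 = 249377/33876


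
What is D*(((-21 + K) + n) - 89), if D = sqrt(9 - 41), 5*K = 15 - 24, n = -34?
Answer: -2916*I*sqrt(2)/5 ≈ -824.77*I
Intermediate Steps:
K = -9/5 (K = (15 - 24)/5 = (1/5)*(-9) = -9/5 ≈ -1.8000)
D = 4*I*sqrt(2) (D = sqrt(-32) = 4*I*sqrt(2) ≈ 5.6569*I)
D*(((-21 + K) + n) - 89) = (4*I*sqrt(2))*(((-21 - 9/5) - 34) - 89) = (4*I*sqrt(2))*((-114/5 - 34) - 89) = (4*I*sqrt(2))*(-284/5 - 89) = (4*I*sqrt(2))*(-729/5) = -2916*I*sqrt(2)/5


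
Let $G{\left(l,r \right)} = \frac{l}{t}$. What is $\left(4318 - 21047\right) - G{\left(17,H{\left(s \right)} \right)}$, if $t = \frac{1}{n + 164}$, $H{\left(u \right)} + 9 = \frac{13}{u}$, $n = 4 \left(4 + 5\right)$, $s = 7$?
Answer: $-20129$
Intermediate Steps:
$n = 36$ ($n = 4 \cdot 9 = 36$)
$H{\left(u \right)} = -9 + \frac{13}{u}$
$t = \frac{1}{200}$ ($t = \frac{1}{36 + 164} = \frac{1}{200} \approx 0.005$)
$G{\left(l,r \right)} = 200 l$ ($G{\left(l,r \right)} = l \frac{1}{\frac{1}{200}} = l 200 = 200 l$)
$\left(4318 - 21047\right) - G{\left(17,H{\left(s \right)} \right)} = \left(4318 - 21047\right) - 200 \cdot 17 = -16729 - 3400 = -20129$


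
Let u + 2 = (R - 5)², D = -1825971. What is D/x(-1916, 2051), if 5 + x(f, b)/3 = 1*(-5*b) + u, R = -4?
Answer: 608657/10181 ≈ 59.784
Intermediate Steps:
u = 79 (u = -2 + (-4 - 5)² = -2 + (-9)² = -2 + 81 = 79)
x(f, b) = 222 - 15*b (x(f, b) = -15 + 3*(1*(-5*b) + 79) = -15 + 3*(-5*b + 79) = -15 + 3*(79 - 5*b) = -15 + (237 - 15*b) = 222 - 15*b)
D/x(-1916, 2051) = -1825971/(222 - 15*2051) = -1825971/(222 - 30765) = -1825971/(-30543) = -1825971*(-1/30543) = 608657/10181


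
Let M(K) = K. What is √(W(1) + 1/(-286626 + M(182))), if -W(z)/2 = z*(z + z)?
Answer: I*√82050236747/143222 ≈ 2.0*I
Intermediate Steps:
W(z) = -4*z² (W(z) = -2*z*(z + z) = -2*z*2*z = -4*z²)
√(W(1) + 1/(-286626 + M(182))) = √(-4*1² + 1/(-286626 + 182)) = √(-4*1 + 1/(-286444)) = √(-4 - 1/286444) = √(-1145777/286444) = I*√82050236747/143222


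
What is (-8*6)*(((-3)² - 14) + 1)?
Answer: 192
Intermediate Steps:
(-8*6)*(((-3)² - 14) + 1) = -48*((9 - 14) + 1) = -48*(-5 + 1) = -48*(-4) = 192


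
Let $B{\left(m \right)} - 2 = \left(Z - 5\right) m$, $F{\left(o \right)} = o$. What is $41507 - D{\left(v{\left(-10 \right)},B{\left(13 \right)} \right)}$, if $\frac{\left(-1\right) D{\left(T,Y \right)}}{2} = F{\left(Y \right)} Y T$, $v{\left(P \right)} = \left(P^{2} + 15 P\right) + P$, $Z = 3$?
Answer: $-27613$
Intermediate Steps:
$v{\left(P \right)} = P^{2} + 16 P$
$B{\left(m \right)} = 2 - 2 m$ ($B{\left(m \right)} = 2 + \left(3 - 5\right) m = 2 - 2 m$)
$D{\left(T,Y \right)} = - 2 T Y^{2}$ ($D{\left(T,Y \right)} = - 2 Y Y T = - 2 Y^{2} T = - 2 T Y^{2}$)
$41507 - D{\left(v{\left(-10 \right)},B{\left(13 \right)} \right)} = 41507 - - 2 \left(- 10 \left(16 - 10\right)\right) \left(2 - 26\right)^{2} = 41507 - - 2 \left(\left(-10\right) 6\right) \left(2 - 26\right)^{2} = 41507 - \left(-2\right) \left(-60\right) \left(-24\right)^{2} = 41507 - \left(-2\right) \left(-60\right) 576 = 41507 - 69120 = -27613$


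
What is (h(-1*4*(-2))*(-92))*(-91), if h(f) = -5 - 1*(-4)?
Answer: -8372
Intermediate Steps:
h(f) = -1 (h(f) = -5 + 4 = -1)
(h(-1*4*(-2))*(-92))*(-91) = -1*(-92)*(-91) = 92*(-91) = -8372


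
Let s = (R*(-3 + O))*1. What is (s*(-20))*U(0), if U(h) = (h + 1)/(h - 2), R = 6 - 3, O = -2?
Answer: -150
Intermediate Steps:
R = 3
U(h) = (1 + h)/(-2 + h)
s = -15 (s = (3*(-3 - 2))*1 = (3*(-5))*1 = -15*1 = -15)
(s*(-20))*U(0) = (-15*(-20))*((1 + 0)/(-2 + 0)) = 300*(1/(-2)) = 300*(-1/2*1) = 300*(-1/2) = -150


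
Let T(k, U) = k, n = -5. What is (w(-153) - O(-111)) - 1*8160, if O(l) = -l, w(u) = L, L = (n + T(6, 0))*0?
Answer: -8271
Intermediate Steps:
L = 0 (L = (-5 + 6)*0 = 1*0 = 0)
w(u) = 0
(w(-153) - O(-111)) - 1*8160 = (0 - (-1)*(-111)) - 1*8160 = (0 - 1*111) - 8160 = (0 - 111) - 8160 = -111 - 8160 = -8271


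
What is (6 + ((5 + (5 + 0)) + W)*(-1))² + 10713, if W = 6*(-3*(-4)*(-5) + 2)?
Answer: 129049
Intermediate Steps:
W = -348 (W = 6*(12*(-5) + 2) = 6*(-60 + 2) = 6*(-58) = -348)
(6 + ((5 + (5 + 0)) + W)*(-1))² + 10713 = (6 + ((5 + (5 + 0)) - 348)*(-1))² + 10713 = (6 + ((5 + 5) - 348)*(-1))² + 10713 = (6 + (10 - 348)*(-1))² + 10713 = (6 - 338*(-1))² + 10713 = (6 + 338)² + 10713 = 344² + 10713 = 118336 + 10713 = 129049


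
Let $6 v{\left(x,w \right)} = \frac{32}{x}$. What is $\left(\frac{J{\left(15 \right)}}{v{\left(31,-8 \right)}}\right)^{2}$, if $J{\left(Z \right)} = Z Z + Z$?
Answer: $1946025$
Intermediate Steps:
$v{\left(x,w \right)} = \frac{16}{3 x}$ ($v{\left(x,w \right)} = \frac{32 \frac{1}{x}}{6} = \frac{16}{3 x}$)
$J{\left(Z \right)} = Z + Z^{2}$ ($J{\left(Z \right)} = Z^{2} + Z = Z + Z^{2}$)
$\left(\frac{J{\left(15 \right)}}{v{\left(31,-8 \right)}}\right)^{2} = \left(\frac{15 \left(1 + 15\right)}{\frac{16}{3} \cdot \frac{1}{31}}\right)^{2} = \left(\frac{15 \cdot 16}{\frac{16}{3} \cdot \frac{1}{31}}\right)^{2} = \left(\frac{240}{\frac{16}{93}}\right)^{2} = \left(240 \cdot \frac{93}{16}\right)^{2} = 1395^{2} = 1946025$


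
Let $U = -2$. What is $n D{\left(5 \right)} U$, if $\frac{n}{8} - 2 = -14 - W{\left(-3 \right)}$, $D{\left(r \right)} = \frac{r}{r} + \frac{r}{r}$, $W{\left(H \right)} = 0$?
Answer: $384$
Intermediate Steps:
$D{\left(r \right)} = 2$ ($D{\left(r \right)} = 1 + 1 = 2$)
$n = -96$ ($n = 16 + 8 \left(-14 - 0\right) = 16 + 8 \left(-14 + 0\right) = 16 + 8 \left(-14\right) = 16 - 112 = -96$)
$n D{\left(5 \right)} U = \left(-96\right) 2 \left(-2\right) = \left(-192\right) \left(-2\right) = 384$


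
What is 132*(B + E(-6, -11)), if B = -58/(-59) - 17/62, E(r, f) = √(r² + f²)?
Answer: 171138/1829 + 132*√157 ≈ 1747.5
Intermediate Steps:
E(r, f) = √(f² + r²)
B = 2593/3658 (B = -58*(-1/59) - 17*1/62 = 58/59 - 17/62 = 2593/3658 ≈ 0.70886)
132*(B + E(-6, -11)) = 132*(2593/3658 + √((-11)² + (-6)²)) = 132*(2593/3658 + √(121 + 36)) = 132*(2593/3658 + √157) = 171138/1829 + 132*√157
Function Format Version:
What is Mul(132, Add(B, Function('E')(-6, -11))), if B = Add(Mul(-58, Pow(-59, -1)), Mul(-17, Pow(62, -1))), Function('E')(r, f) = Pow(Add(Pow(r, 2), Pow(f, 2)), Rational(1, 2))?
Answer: Add(Rational(171138, 1829), Mul(132, Pow(157, Rational(1, 2)))) ≈ 1747.5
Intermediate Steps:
Function('E')(r, f) = Pow(Add(Pow(f, 2), Pow(r, 2)), Rational(1, 2))
B = Rational(2593, 3658) (B = Add(Mul(-58, Rational(-1, 59)), Mul(-17, Rational(1, 62))) = Add(Rational(58, 59), Rational(-17, 62)) = Rational(2593, 3658) ≈ 0.70886)
Mul(132, Add(B, Function('E')(-6, -11))) = Mul(132, Add(Rational(2593, 3658), Pow(Add(Pow(-11, 2), Pow(-6, 2)), Rational(1, 2)))) = Mul(132, Add(Rational(2593, 3658), Pow(Add(121, 36), Rational(1, 2)))) = Mul(132, Add(Rational(2593, 3658), Pow(157, Rational(1, 2)))) = Add(Rational(171138, 1829), Mul(132, Pow(157, Rational(1, 2))))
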